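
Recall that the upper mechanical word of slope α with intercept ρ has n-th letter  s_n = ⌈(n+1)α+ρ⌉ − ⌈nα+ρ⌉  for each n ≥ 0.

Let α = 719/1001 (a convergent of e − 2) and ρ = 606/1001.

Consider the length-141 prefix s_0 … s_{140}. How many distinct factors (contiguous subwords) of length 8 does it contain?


9

t_n = ⌈(n·719+606)/1001⌉ for n = 0 … 141:
  n=0…9: ⌈606/1001⌉=1 ⌈1325/1001⌉=2 ⌈2044/1001⌉=3 ⌈2763/1001⌉=3 ⌈3482/1001⌉=4 ⌈4201/1001⌉=5 ⌈4920/1001⌉=5 ⌈5639/1001⌉=6 ⌈6358/1001⌉=7 ⌈7077/1001⌉=8
  n=10…19: ⌈7796/1001⌉=8 ⌈8515/1001⌉=9 ⌈9234/1001⌉=10 ⌈9953/1001⌉=10 ⌈10672/1001⌉=11 ⌈11391/1001⌉=12 ⌈12110/1001⌉=13 ⌈12829/1001⌉=13 ⌈13548/1001⌉=14 ⌈14267/1001⌉=15
  n=20…29: ⌈14986/1001⌉=15 ⌈15705/1001⌉=16 ⌈16424/1001⌉=17 ⌈17143/1001⌉=18 ⌈17862/1001⌉=18 ⌈18581/1001⌉=19 ⌈19300/1001⌉=20 ⌈20019/1001⌉=20 ⌈20738/1001⌉=21 ⌈21457/1001⌉=22
  n=30…39: ⌈22176/1001⌉=23 ⌈22895/1001⌉=23 ⌈23614/1001⌉=24 ⌈24333/1001⌉=25 ⌈25052/1001⌉=26 ⌈25771/1001⌉=26 ⌈26490/1001⌉=27 ⌈27209/1001⌉=28 ⌈27928/1001⌉=28 ⌈28647/1001⌉=29
  n=40…49: ⌈29366/1001⌉=30 ⌈30085/1001⌉=31 ⌈30804/1001⌉=31 ⌈31523/1001⌉=32 ⌈32242/1001⌉=33 ⌈32961/1001⌉=33 ⌈33680/1001⌉=34 ⌈34399/1001⌉=35 ⌈35118/1001⌉=36 ⌈35837/1001⌉=36
  n=50…59: ⌈36556/1001⌉=37 ⌈37275/1001⌉=38 ⌈37994/1001⌉=38 ⌈38713/1001⌉=39 ⌈39432/1001⌉=40 ⌈40151/1001⌉=41 ⌈40870/1001⌉=41 ⌈41589/1001⌉=42 ⌈42308/1001⌉=43 ⌈43027/1001⌉=43
  n=60…69: ⌈43746/1001⌉=44 ⌈44465/1001⌉=45 ⌈45184/1001⌉=46 ⌈45903/1001⌉=46 ⌈46622/1001⌉=47 ⌈47341/1001⌉=48 ⌈48060/1001⌉=49 ⌈48779/1001⌉=49 ⌈49498/1001⌉=50 ⌈50217/1001⌉=51
  n=70…79: ⌈50936/1001⌉=51 ⌈51655/1001⌉=52 ⌈52374/1001⌉=53 ⌈53093/1001⌉=54 ⌈53812/1001⌉=54 ⌈54531/1001⌉=55 ⌈55250/1001⌉=56 ⌈55969/1001⌉=56 ⌈56688/1001⌉=57 ⌈57407/1001⌉=58
  n=80…89: ⌈58126/1001⌉=59 ⌈58845/1001⌉=59 ⌈59564/1001⌉=60 ⌈60283/1001⌉=61 ⌈61002/1001⌉=61 ⌈61721/1001⌉=62 ⌈62440/1001⌉=63 ⌈63159/1001⌉=64 ⌈63878/1001⌉=64 ⌈64597/1001⌉=65
  n=90…99: ⌈65316/1001⌉=66 ⌈66035/1001⌉=66 ⌈66754/1001⌉=67 ⌈67473/1001⌉=68 ⌈68192/1001⌉=69 ⌈68911/1001⌉=69 ⌈69630/1001⌉=70 ⌈70349/1001⌉=71 ⌈71068/1001⌉=71 ⌈71787/1001⌉=72
  n=100…109: ⌈72506/1001⌉=73 ⌈73225/1001⌉=74 ⌈73944/1001⌉=74 ⌈74663/1001⌉=75 ⌈75382/1001⌉=76 ⌈76101/1001⌉=77 ⌈76820/1001⌉=77 ⌈77539/1001⌉=78 ⌈78258/1001⌉=79 ⌈78977/1001⌉=79
  n=110…119: ⌈79696/1001⌉=80 ⌈80415/1001⌉=81 ⌈81134/1001⌉=82 ⌈81853/1001⌉=82 ⌈82572/1001⌉=83 ⌈83291/1001⌉=84 ⌈84010/1001⌉=84 ⌈84729/1001⌉=85 ⌈85448/1001⌉=86 ⌈86167/1001⌉=87
  n=120…129: ⌈86886/1001⌉=87 ⌈87605/1001⌉=88 ⌈88324/1001⌉=89 ⌈89043/1001⌉=89 ⌈89762/1001⌉=90 ⌈90481/1001⌉=91 ⌈91200/1001⌉=92 ⌈91919/1001⌉=92 ⌈92638/1001⌉=93 ⌈93357/1001⌉=94
  n=130…139: ⌈94076/1001⌉=94 ⌈94795/1001⌉=95 ⌈95514/1001⌉=96 ⌈96233/1001⌉=97 ⌈96952/1001⌉=97 ⌈97671/1001⌉=98 ⌈98390/1001⌉=99 ⌈99109/1001⌉=100 ⌈99828/1001⌉=100 ⌈100547/1001⌉=101
  n=140…141: ⌈101266/1001⌉=102 ⌈101985/1001⌉=102
s_n = t_(n+1) − t_n for n = 0 … 140 gives
prefix = 110110111011011101101110110111011101101110110111011011101101110111011011101101110110111011011101101110111011011101101110110111011011101110110
slide a length-8 window over [0..7] … [133..140] (134 windows); first occurrence of each distinct factor:
  [  0..  7] 11011011
  [  1..  8] 10110111
  [  2..  9] 01101110
  [  3.. 10] 11011101
  [  4.. 11] 10111011
  [  5.. 12] 01110110
  [  6.. 13] 11101101
  [ 26.. 33] 01110111
  [ 27.. 34] 11101110
  (the other 125 windows repeat one of these)
distinct factors: {01101110, 01110110, 01110111, 10110111, 10111011, 11011011, 11011101, 11101101, 11101110}
count = 9  (Sturmian bound for length 8 is 9)


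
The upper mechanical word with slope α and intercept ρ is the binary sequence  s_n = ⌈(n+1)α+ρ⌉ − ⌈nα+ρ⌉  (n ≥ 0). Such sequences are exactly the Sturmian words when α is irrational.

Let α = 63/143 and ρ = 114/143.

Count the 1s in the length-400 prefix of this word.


#1s = Σ_{n=0}^{399} s_n = Σ_{n=0}^{399} (⌈(n+1)α+ρ⌉ − ⌈nα+ρ⌉)
the sum telescopes: every ⌈nα+ρ⌉ with 0 < n < 400 appears once with + and once with −, leaving ⌈400α+ρ⌉ − ⌈0·α+ρ⌉
400α + ρ = (400·63 + 114) / 143 = 25314/143
ρ = 114/143
⌈25314/143⌉ = 178,  ⌈114/143⌉ = 1
#1s = 178 − 1 = 177

177


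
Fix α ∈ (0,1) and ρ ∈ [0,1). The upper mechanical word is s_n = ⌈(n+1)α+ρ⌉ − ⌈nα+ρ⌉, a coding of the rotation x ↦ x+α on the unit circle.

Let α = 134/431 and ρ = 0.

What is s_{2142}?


(n+1)α + ρ = (2143·134) / 431 = 287162/431
nα + ρ     = (2142·134) / 431 = 287028/431
⌈287162/431⌉ = 667,  ⌈287028/431⌉ = 666
s_{2142} = 667 − 666 = 1

1


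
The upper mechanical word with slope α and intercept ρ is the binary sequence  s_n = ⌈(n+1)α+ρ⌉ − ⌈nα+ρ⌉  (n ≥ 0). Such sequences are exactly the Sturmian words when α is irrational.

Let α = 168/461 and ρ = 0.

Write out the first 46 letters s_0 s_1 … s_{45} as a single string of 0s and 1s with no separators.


n=0: ⌈(1·168)/461⌉ − ⌈(0·168)/461⌉ = ⌈168/461⌉ − ⌈0/461⌉ = 1 − 0 = 1
n=1: ⌈(2·168)/461⌉ − ⌈(1·168)/461⌉ = ⌈336/461⌉ − ⌈168/461⌉ = 1 − 1 = 0
n=2: ⌈(3·168)/461⌉ − ⌈(2·168)/461⌉ = ⌈504/461⌉ − ⌈336/461⌉ = 2 − 1 = 1
n=3: ⌈(4·168)/461⌉ − ⌈(3·168)/461⌉ = ⌈672/461⌉ − ⌈504/461⌉ = 2 − 2 = 0
n=4: ⌈(5·168)/461⌉ − ⌈(4·168)/461⌉ = ⌈840/461⌉ − ⌈672/461⌉ = 2 − 2 = 0
n=5: ⌈(6·168)/461⌉ − ⌈(5·168)/461⌉ = ⌈1008/461⌉ − ⌈840/461⌉ = 3 − 2 = 1
n=6: ⌈(7·168)/461⌉ − ⌈(6·168)/461⌉ = ⌈1176/461⌉ − ⌈1008/461⌉ = 3 − 3 = 0
n=7: ⌈(8·168)/461⌉ − ⌈(7·168)/461⌉ = ⌈1344/461⌉ − ⌈1176/461⌉ = 3 − 3 = 0
n=8: ⌈(9·168)/461⌉ − ⌈(8·168)/461⌉ = ⌈1512/461⌉ − ⌈1344/461⌉ = 4 − 3 = 1
n=9: ⌈(10·168)/461⌉ − ⌈(9·168)/461⌉ = ⌈1680/461⌉ − ⌈1512/461⌉ = 4 − 4 = 0
n=10: ⌈(11·168)/461⌉ − ⌈(10·168)/461⌉ = ⌈1848/461⌉ − ⌈1680/461⌉ = 5 − 4 = 1
n=11: ⌈(12·168)/461⌉ − ⌈(11·168)/461⌉ = ⌈2016/461⌉ − ⌈1848/461⌉ = 5 − 5 = 0
n=12: ⌈(13·168)/461⌉ − ⌈(12·168)/461⌉ = ⌈2184/461⌉ − ⌈2016/461⌉ = 5 − 5 = 0
n=13: ⌈(14·168)/461⌉ − ⌈(13·168)/461⌉ = ⌈2352/461⌉ − ⌈2184/461⌉ = 6 − 5 = 1
n=14: ⌈(15·168)/461⌉ − ⌈(14·168)/461⌉ = ⌈2520/461⌉ − ⌈2352/461⌉ = 6 − 6 = 0
n=15: ⌈(16·168)/461⌉ − ⌈(15·168)/461⌉ = ⌈2688/461⌉ − ⌈2520/461⌉ = 6 − 6 = 0
n=16: ⌈(17·168)/461⌉ − ⌈(16·168)/461⌉ = ⌈2856/461⌉ − ⌈2688/461⌉ = 7 − 6 = 1
n=17: ⌈(18·168)/461⌉ − ⌈(17·168)/461⌉ = ⌈3024/461⌉ − ⌈2856/461⌉ = 7 − 7 = 0
n=18: ⌈(19·168)/461⌉ − ⌈(18·168)/461⌉ = ⌈3192/461⌉ − ⌈3024/461⌉ = 7 − 7 = 0
n=19: ⌈(20·168)/461⌉ − ⌈(19·168)/461⌉ = ⌈3360/461⌉ − ⌈3192/461⌉ = 8 − 7 = 1
n=20: ⌈(21·168)/461⌉ − ⌈(20·168)/461⌉ = ⌈3528/461⌉ − ⌈3360/461⌉ = 8 − 8 = 0
n=21: ⌈(22·168)/461⌉ − ⌈(21·168)/461⌉ = ⌈3696/461⌉ − ⌈3528/461⌉ = 9 − 8 = 1
n=22: ⌈(23·168)/461⌉ − ⌈(22·168)/461⌉ = ⌈3864/461⌉ − ⌈3696/461⌉ = 9 − 9 = 0
n=23: ⌈(24·168)/461⌉ − ⌈(23·168)/461⌉ = ⌈4032/461⌉ − ⌈3864/461⌉ = 9 − 9 = 0
n=24: ⌈(25·168)/461⌉ − ⌈(24·168)/461⌉ = ⌈4200/461⌉ − ⌈4032/461⌉ = 10 − 9 = 1
n=25: ⌈(26·168)/461⌉ − ⌈(25·168)/461⌉ = ⌈4368/461⌉ − ⌈4200/461⌉ = 10 − 10 = 0
n=26: ⌈(27·168)/461⌉ − ⌈(26·168)/461⌉ = ⌈4536/461⌉ − ⌈4368/461⌉ = 10 − 10 = 0
n=27: ⌈(28·168)/461⌉ − ⌈(27·168)/461⌉ = ⌈4704/461⌉ − ⌈4536/461⌉ = 11 − 10 = 1
n=28: ⌈(29·168)/461⌉ − ⌈(28·168)/461⌉ = ⌈4872/461⌉ − ⌈4704/461⌉ = 11 − 11 = 0
n=29: ⌈(30·168)/461⌉ − ⌈(29·168)/461⌉ = ⌈5040/461⌉ − ⌈4872/461⌉ = 11 − 11 = 0
n=30: ⌈(31·168)/461⌉ − ⌈(30·168)/461⌉ = ⌈5208/461⌉ − ⌈5040/461⌉ = 12 − 11 = 1
n=31: ⌈(32·168)/461⌉ − ⌈(31·168)/461⌉ = ⌈5376/461⌉ − ⌈5208/461⌉ = 12 − 12 = 0
n=32: ⌈(33·168)/461⌉ − ⌈(32·168)/461⌉ = ⌈5544/461⌉ − ⌈5376/461⌉ = 13 − 12 = 1
n=33: ⌈(34·168)/461⌉ − ⌈(33·168)/461⌉ = ⌈5712/461⌉ − ⌈5544/461⌉ = 13 − 13 = 0
n=34: ⌈(35·168)/461⌉ − ⌈(34·168)/461⌉ = ⌈5880/461⌉ − ⌈5712/461⌉ = 13 − 13 = 0
n=35: ⌈(36·168)/461⌉ − ⌈(35·168)/461⌉ = ⌈6048/461⌉ − ⌈5880/461⌉ = 14 − 13 = 1
n=36: ⌈(37·168)/461⌉ − ⌈(36·168)/461⌉ = ⌈6216/461⌉ − ⌈6048/461⌉ = 14 − 14 = 0
n=37: ⌈(38·168)/461⌉ − ⌈(37·168)/461⌉ = ⌈6384/461⌉ − ⌈6216/461⌉ = 14 − 14 = 0
n=38: ⌈(39·168)/461⌉ − ⌈(38·168)/461⌉ = ⌈6552/461⌉ − ⌈6384/461⌉ = 15 − 14 = 1
n=39: ⌈(40·168)/461⌉ − ⌈(39·168)/461⌉ = ⌈6720/461⌉ − ⌈6552/461⌉ = 15 − 15 = 0
n=40: ⌈(41·168)/461⌉ − ⌈(40·168)/461⌉ = ⌈6888/461⌉ − ⌈6720/461⌉ = 15 − 15 = 0
n=41: ⌈(42·168)/461⌉ − ⌈(41·168)/461⌉ = ⌈7056/461⌉ − ⌈6888/461⌉ = 16 − 15 = 1
n=42: ⌈(43·168)/461⌉ − ⌈(42·168)/461⌉ = ⌈7224/461⌉ − ⌈7056/461⌉ = 16 − 16 = 0
n=43: ⌈(44·168)/461⌉ − ⌈(43·168)/461⌉ = ⌈7392/461⌉ − ⌈7224/461⌉ = 17 − 16 = 1
n=44: ⌈(45·168)/461⌉ − ⌈(44·168)/461⌉ = ⌈7560/461⌉ − ⌈7392/461⌉ = 17 − 17 = 0
n=45: ⌈(46·168)/461⌉ − ⌈(45·168)/461⌉ = ⌈7728/461⌉ − ⌈7560/461⌉ = 17 − 17 = 0

1010010010100100100101001001001010010010010100


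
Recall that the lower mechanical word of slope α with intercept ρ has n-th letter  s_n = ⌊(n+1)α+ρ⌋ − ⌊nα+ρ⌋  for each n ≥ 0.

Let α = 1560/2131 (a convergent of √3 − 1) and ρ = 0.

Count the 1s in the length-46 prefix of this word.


33

#1s = Σ_{n=0}^{45} s_n = Σ_{n=0}^{45} (⌊(n+1)α+ρ⌋ − ⌊nα+ρ⌋)
the sum telescopes: every ⌊nα+ρ⌋ with 0 < n < 46 appears once with + and once with −, leaving ⌊46α+ρ⌋ − ⌊0·α+ρ⌋
46α + ρ = (46·1560) / 2131 = 71760/2131
ρ = 0/2131
⌊71760/2131⌋ = 33,  ⌊0/2131⌋ = 0
#1s = 33 − 0 = 33


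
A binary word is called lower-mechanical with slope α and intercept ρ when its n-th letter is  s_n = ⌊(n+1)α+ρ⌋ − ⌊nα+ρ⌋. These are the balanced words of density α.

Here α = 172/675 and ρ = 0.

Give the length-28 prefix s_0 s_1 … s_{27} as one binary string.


0001000100010001000100010001

n=0: ⌊(1·172)/675⌋ − ⌊(0·172)/675⌋ = ⌊172/675⌋ − ⌊0/675⌋ = 0 − 0 = 0
n=1: ⌊(2·172)/675⌋ − ⌊(1·172)/675⌋ = ⌊344/675⌋ − ⌊172/675⌋ = 0 − 0 = 0
n=2: ⌊(3·172)/675⌋ − ⌊(2·172)/675⌋ = ⌊516/675⌋ − ⌊344/675⌋ = 0 − 0 = 0
n=3: ⌊(4·172)/675⌋ − ⌊(3·172)/675⌋ = ⌊688/675⌋ − ⌊516/675⌋ = 1 − 0 = 1
n=4: ⌊(5·172)/675⌋ − ⌊(4·172)/675⌋ = ⌊860/675⌋ − ⌊688/675⌋ = 1 − 1 = 0
n=5: ⌊(6·172)/675⌋ − ⌊(5·172)/675⌋ = ⌊1032/675⌋ − ⌊860/675⌋ = 1 − 1 = 0
n=6: ⌊(7·172)/675⌋ − ⌊(6·172)/675⌋ = ⌊1204/675⌋ − ⌊1032/675⌋ = 1 − 1 = 0
n=7: ⌊(8·172)/675⌋ − ⌊(7·172)/675⌋ = ⌊1376/675⌋ − ⌊1204/675⌋ = 2 − 1 = 1
n=8: ⌊(9·172)/675⌋ − ⌊(8·172)/675⌋ = ⌊1548/675⌋ − ⌊1376/675⌋ = 2 − 2 = 0
n=9: ⌊(10·172)/675⌋ − ⌊(9·172)/675⌋ = ⌊1720/675⌋ − ⌊1548/675⌋ = 2 − 2 = 0
n=10: ⌊(11·172)/675⌋ − ⌊(10·172)/675⌋ = ⌊1892/675⌋ − ⌊1720/675⌋ = 2 − 2 = 0
n=11: ⌊(12·172)/675⌋ − ⌊(11·172)/675⌋ = ⌊2064/675⌋ − ⌊1892/675⌋ = 3 − 2 = 1
n=12: ⌊(13·172)/675⌋ − ⌊(12·172)/675⌋ = ⌊2236/675⌋ − ⌊2064/675⌋ = 3 − 3 = 0
n=13: ⌊(14·172)/675⌋ − ⌊(13·172)/675⌋ = ⌊2408/675⌋ − ⌊2236/675⌋ = 3 − 3 = 0
n=14: ⌊(15·172)/675⌋ − ⌊(14·172)/675⌋ = ⌊2580/675⌋ − ⌊2408/675⌋ = 3 − 3 = 0
n=15: ⌊(16·172)/675⌋ − ⌊(15·172)/675⌋ = ⌊2752/675⌋ − ⌊2580/675⌋ = 4 − 3 = 1
n=16: ⌊(17·172)/675⌋ − ⌊(16·172)/675⌋ = ⌊2924/675⌋ − ⌊2752/675⌋ = 4 − 4 = 0
n=17: ⌊(18·172)/675⌋ − ⌊(17·172)/675⌋ = ⌊3096/675⌋ − ⌊2924/675⌋ = 4 − 4 = 0
n=18: ⌊(19·172)/675⌋ − ⌊(18·172)/675⌋ = ⌊3268/675⌋ − ⌊3096/675⌋ = 4 − 4 = 0
n=19: ⌊(20·172)/675⌋ − ⌊(19·172)/675⌋ = ⌊3440/675⌋ − ⌊3268/675⌋ = 5 − 4 = 1
n=20: ⌊(21·172)/675⌋ − ⌊(20·172)/675⌋ = ⌊3612/675⌋ − ⌊3440/675⌋ = 5 − 5 = 0
n=21: ⌊(22·172)/675⌋ − ⌊(21·172)/675⌋ = ⌊3784/675⌋ − ⌊3612/675⌋ = 5 − 5 = 0
n=22: ⌊(23·172)/675⌋ − ⌊(22·172)/675⌋ = ⌊3956/675⌋ − ⌊3784/675⌋ = 5 − 5 = 0
n=23: ⌊(24·172)/675⌋ − ⌊(23·172)/675⌋ = ⌊4128/675⌋ − ⌊3956/675⌋ = 6 − 5 = 1
n=24: ⌊(25·172)/675⌋ − ⌊(24·172)/675⌋ = ⌊4300/675⌋ − ⌊4128/675⌋ = 6 − 6 = 0
n=25: ⌊(26·172)/675⌋ − ⌊(25·172)/675⌋ = ⌊4472/675⌋ − ⌊4300/675⌋ = 6 − 6 = 0
n=26: ⌊(27·172)/675⌋ − ⌊(26·172)/675⌋ = ⌊4644/675⌋ − ⌊4472/675⌋ = 6 − 6 = 0
n=27: ⌊(28·172)/675⌋ − ⌊(27·172)/675⌋ = ⌊4816/675⌋ − ⌊4644/675⌋ = 7 − 6 = 1


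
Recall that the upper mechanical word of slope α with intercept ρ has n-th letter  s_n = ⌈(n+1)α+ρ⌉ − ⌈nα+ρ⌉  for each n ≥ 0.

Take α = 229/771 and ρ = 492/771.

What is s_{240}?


(n+1)α + ρ = (241·229 + 492) / 771 = 55681/771
nα + ρ     = (240·229 + 492) / 771 = 55452/771
⌈55681/771⌉ = 73,  ⌈55452/771⌉ = 72
s_{240} = 73 − 72 = 1

1


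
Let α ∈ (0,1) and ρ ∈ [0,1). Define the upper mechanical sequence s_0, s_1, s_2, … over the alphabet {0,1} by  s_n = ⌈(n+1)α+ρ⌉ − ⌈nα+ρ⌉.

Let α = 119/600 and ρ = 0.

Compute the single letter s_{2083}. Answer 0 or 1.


0

(n+1)α + ρ = (2084·119) / 600 = 247996/600
nα + ρ     = (2083·119) / 600 = 247877/600
⌈247996/600⌉ = 414,  ⌈247877/600⌉ = 414
s_{2083} = 414 − 414 = 0


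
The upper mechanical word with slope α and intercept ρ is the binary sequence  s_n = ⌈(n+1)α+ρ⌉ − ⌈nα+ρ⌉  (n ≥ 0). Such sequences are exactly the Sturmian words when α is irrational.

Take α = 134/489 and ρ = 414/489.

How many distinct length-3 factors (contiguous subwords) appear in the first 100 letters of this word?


4

t_n = ⌈(n·134+414)/489⌉ for n = 0 … 100:
  n=0…9: ⌈414/489⌉=1 ⌈548/489⌉=2 ⌈682/489⌉=2 ⌈816/489⌉=2 ⌈950/489⌉=2 ⌈1084/489⌉=3 ⌈1218/489⌉=3 ⌈1352/489⌉=3 ⌈1486/489⌉=4 ⌈1620/489⌉=4
  n=10…19: ⌈1754/489⌉=4 ⌈1888/489⌉=4 ⌈2022/489⌉=5 ⌈2156/489⌉=5 ⌈2290/489⌉=5 ⌈2424/489⌉=5 ⌈2558/489⌉=6 ⌈2692/489⌉=6 ⌈2826/489⌉=6 ⌈2960/489⌉=7
  n=20…29: ⌈3094/489⌉=7 ⌈3228/489⌉=7 ⌈3362/489⌉=7 ⌈3496/489⌉=8 ⌈3630/489⌉=8 ⌈3764/489⌉=8 ⌈3898/489⌉=8 ⌈4032/489⌉=9 ⌈4166/489⌉=9 ⌈4300/489⌉=9
  n=30…39: ⌈4434/489⌉=10 ⌈4568/489⌉=10 ⌈4702/489⌉=10 ⌈4836/489⌉=10 ⌈4970/489⌉=11 ⌈5104/489⌉=11 ⌈5238/489⌉=11 ⌈5372/489⌉=11 ⌈5506/489⌉=12 ⌈5640/489⌉=12
  n=40…49: ⌈5774/489⌉=12 ⌈5908/489⌉=13 ⌈6042/489⌉=13 ⌈6176/489⌉=13 ⌈6310/489⌉=13 ⌈6444/489⌉=14 ⌈6578/489⌉=14 ⌈6712/489⌉=14 ⌈6846/489⌉=14 ⌈6980/489⌉=15
  n=50…59: ⌈7114/489⌉=15 ⌈7248/489⌉=15 ⌈7382/489⌉=16 ⌈7516/489⌉=16 ⌈7650/489⌉=16 ⌈7784/489⌉=16 ⌈7918/489⌉=17 ⌈8052/489⌉=17 ⌈8186/489⌉=17 ⌈8320/489⌉=18
  n=60…69: ⌈8454/489⌉=18 ⌈8588/489⌉=18 ⌈8722/489⌉=18 ⌈8856/489⌉=19 ⌈8990/489⌉=19 ⌈9124/489⌉=19 ⌈9258/489⌉=19 ⌈9392/489⌉=20 ⌈9526/489⌉=20 ⌈9660/489⌉=20
  n=70…79: ⌈9794/489⌉=21 ⌈9928/489⌉=21 ⌈10062/489⌉=21 ⌈10196/489⌉=21 ⌈10330/489⌉=22 ⌈10464/489⌉=22 ⌈10598/489⌉=22 ⌈10732/489⌉=22 ⌈10866/489⌉=23 ⌈11000/489⌉=23
  n=80…89: ⌈11134/489⌉=23 ⌈11268/489⌉=24 ⌈11402/489⌉=24 ⌈11536/489⌉=24 ⌈11670/489⌉=24 ⌈11804/489⌉=25 ⌈11938/489⌉=25 ⌈12072/489⌉=25 ⌈12206/489⌉=25 ⌈12340/489⌉=26
  n=90…99: ⌈12474/489⌉=26 ⌈12608/489⌉=26 ⌈12742/489⌉=27 ⌈12876/489⌉=27 ⌈13010/489⌉=27 ⌈13144/489⌉=27 ⌈13278/489⌉=28 ⌈13412/489⌉=28 ⌈13546/489⌉=28 ⌈13680/489⌉=28
  n=100: ⌈13814/489⌉=29
s_n = t_(n+1) − t_n for n = 0 … 99 gives
prefix = 1000100100010001001000100010010001000100100010001001000100100010001001000100010010001000100100010001
slide a length-3 window over [0..2] … [97..99] (98 windows); first occurrence of each distinct factor:
  [  0..  2] 100
  [  1..  3] 000
  [  2..  4] 001
  [  3..  5] 010
  (the other 94 windows repeat one of these)
distinct factors: {000, 001, 010, 100}
count = 4  (Sturmian bound for length 3 is 4)


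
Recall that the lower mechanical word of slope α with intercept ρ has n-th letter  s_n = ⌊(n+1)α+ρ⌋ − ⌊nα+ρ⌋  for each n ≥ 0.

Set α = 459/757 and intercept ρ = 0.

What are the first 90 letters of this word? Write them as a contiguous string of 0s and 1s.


n=0: ⌊(1·459)/757⌋ − ⌊(0·459)/757⌋ = ⌊459/757⌋ − ⌊0/757⌋ = 0 − 0 = 0
n=1: ⌊(2·459)/757⌋ − ⌊(1·459)/757⌋ = ⌊918/757⌋ − ⌊459/757⌋ = 1 − 0 = 1
n=2: ⌊(3·459)/757⌋ − ⌊(2·459)/757⌋ = ⌊1377/757⌋ − ⌊918/757⌋ = 1 − 1 = 0
n=3: ⌊(4·459)/757⌋ − ⌊(3·459)/757⌋ = ⌊1836/757⌋ − ⌊1377/757⌋ = 2 − 1 = 1
n=4: ⌊(5·459)/757⌋ − ⌊(4·459)/757⌋ = ⌊2295/757⌋ − ⌊1836/757⌋ = 3 − 2 = 1
n=5: ⌊(6·459)/757⌋ − ⌊(5·459)/757⌋ = ⌊2754/757⌋ − ⌊2295/757⌋ = 3 − 3 = 0
n=6: ⌊(7·459)/757⌋ − ⌊(6·459)/757⌋ = ⌊3213/757⌋ − ⌊2754/757⌋ = 4 − 3 = 1
n=7: ⌊(8·459)/757⌋ − ⌊(7·459)/757⌋ = ⌊3672/757⌋ − ⌊3213/757⌋ = 4 − 4 = 0
n=8: ⌊(9·459)/757⌋ − ⌊(8·459)/757⌋ = ⌊4131/757⌋ − ⌊3672/757⌋ = 5 − 4 = 1
n=9: ⌊(10·459)/757⌋ − ⌊(9·459)/757⌋ = ⌊4590/757⌋ − ⌊4131/757⌋ = 6 − 5 = 1
n=10: ⌊(11·459)/757⌋ − ⌊(10·459)/757⌋ = ⌊5049/757⌋ − ⌊4590/757⌋ = 6 − 6 = 0
n=11: ⌊(12·459)/757⌋ − ⌊(11·459)/757⌋ = ⌊5508/757⌋ − ⌊5049/757⌋ = 7 − 6 = 1
n=12: ⌊(13·459)/757⌋ − ⌊(12·459)/757⌋ = ⌊5967/757⌋ − ⌊5508/757⌋ = 7 − 7 = 0
n=13: ⌊(14·459)/757⌋ − ⌊(13·459)/757⌋ = ⌊6426/757⌋ − ⌊5967/757⌋ = 8 − 7 = 1
n=14: ⌊(15·459)/757⌋ − ⌊(14·459)/757⌋ = ⌊6885/757⌋ − ⌊6426/757⌋ = 9 − 8 = 1
n=15: ⌊(16·459)/757⌋ − ⌊(15·459)/757⌋ = ⌊7344/757⌋ − ⌊6885/757⌋ = 9 − 9 = 0
n=16: ⌊(17·459)/757⌋ − ⌊(16·459)/757⌋ = ⌊7803/757⌋ − ⌊7344/757⌋ = 10 − 9 = 1
n=17: ⌊(18·459)/757⌋ − ⌊(17·459)/757⌋ = ⌊8262/757⌋ − ⌊7803/757⌋ = 10 − 10 = 0
n=18: ⌊(19·459)/757⌋ − ⌊(18·459)/757⌋ = ⌊8721/757⌋ − ⌊8262/757⌋ = 11 − 10 = 1
n=19: ⌊(20·459)/757⌋ − ⌊(19·459)/757⌋ = ⌊9180/757⌋ − ⌊8721/757⌋ = 12 − 11 = 1
n=20: ⌊(21·459)/757⌋ − ⌊(20·459)/757⌋ = ⌊9639/757⌋ − ⌊9180/757⌋ = 12 − 12 = 0
n=21: ⌊(22·459)/757⌋ − ⌊(21·459)/757⌋ = ⌊10098/757⌋ − ⌊9639/757⌋ = 13 − 12 = 1
n=22: ⌊(23·459)/757⌋ − ⌊(22·459)/757⌋ = ⌊10557/757⌋ − ⌊10098/757⌋ = 13 − 13 = 0
n=23: ⌊(24·459)/757⌋ − ⌊(23·459)/757⌋ = ⌊11016/757⌋ − ⌊10557/757⌋ = 14 − 13 = 1
n=24: ⌊(25·459)/757⌋ − ⌊(24·459)/757⌋ = ⌊11475/757⌋ − ⌊11016/757⌋ = 15 − 14 = 1
n=25: ⌊(26·459)/757⌋ − ⌊(25·459)/757⌋ = ⌊11934/757⌋ − ⌊11475/757⌋ = 15 − 15 = 0
n=26: ⌊(27·459)/757⌋ − ⌊(26·459)/757⌋ = ⌊12393/757⌋ − ⌊11934/757⌋ = 16 − 15 = 1
n=27: ⌊(28·459)/757⌋ − ⌊(27·459)/757⌋ = ⌊12852/757⌋ − ⌊12393/757⌋ = 16 − 16 = 0
n=28: ⌊(29·459)/757⌋ − ⌊(28·459)/757⌋ = ⌊13311/757⌋ − ⌊12852/757⌋ = 17 − 16 = 1
n=29: ⌊(30·459)/757⌋ − ⌊(29·459)/757⌋ = ⌊13770/757⌋ − ⌊13311/757⌋ = 18 − 17 = 1
n=30: ⌊(31·459)/757⌋ − ⌊(30·459)/757⌋ = ⌊14229/757⌋ − ⌊13770/757⌋ = 18 − 18 = 0
n=31: ⌊(32·459)/757⌋ − ⌊(31·459)/757⌋ = ⌊14688/757⌋ − ⌊14229/757⌋ = 19 − 18 = 1
n=32: ⌊(33·459)/757⌋ − ⌊(32·459)/757⌋ = ⌊15147/757⌋ − ⌊14688/757⌋ = 20 − 19 = 1
n=33: ⌊(34·459)/757⌋ − ⌊(33·459)/757⌋ = ⌊15606/757⌋ − ⌊15147/757⌋ = 20 − 20 = 0
n=34: ⌊(35·459)/757⌋ − ⌊(34·459)/757⌋ = ⌊16065/757⌋ − ⌊15606/757⌋ = 21 − 20 = 1
n=35: ⌊(36·459)/757⌋ − ⌊(35·459)/757⌋ = ⌊16524/757⌋ − ⌊16065/757⌋ = 21 − 21 = 0
n=36: ⌊(37·459)/757⌋ − ⌊(36·459)/757⌋ = ⌊16983/757⌋ − ⌊16524/757⌋ = 22 − 21 = 1
n=37: ⌊(38·459)/757⌋ − ⌊(37·459)/757⌋ = ⌊17442/757⌋ − ⌊16983/757⌋ = 23 − 22 = 1
n=38: ⌊(39·459)/757⌋ − ⌊(38·459)/757⌋ = ⌊17901/757⌋ − ⌊17442/757⌋ = 23 − 23 = 0
n=39: ⌊(40·459)/757⌋ − ⌊(39·459)/757⌋ = ⌊18360/757⌋ − ⌊17901/757⌋ = 24 − 23 = 1
n=40: ⌊(41·459)/757⌋ − ⌊(40·459)/757⌋ = ⌊18819/757⌋ − ⌊18360/757⌋ = 24 − 24 = 0
n=41: ⌊(42·459)/757⌋ − ⌊(41·459)/757⌋ = ⌊19278/757⌋ − ⌊18819/757⌋ = 25 − 24 = 1
n=42: ⌊(43·459)/757⌋ − ⌊(42·459)/757⌋ = ⌊19737/757⌋ − ⌊19278/757⌋ = 26 − 25 = 1
n=43: ⌊(44·459)/757⌋ − ⌊(43·459)/757⌋ = ⌊20196/757⌋ − ⌊19737/757⌋ = 26 − 26 = 0
n=44: ⌊(45·459)/757⌋ − ⌊(44·459)/757⌋ = ⌊20655/757⌋ − ⌊20196/757⌋ = 27 − 26 = 1
n=45: ⌊(46·459)/757⌋ − ⌊(45·459)/757⌋ = ⌊21114/757⌋ − ⌊20655/757⌋ = 27 − 27 = 0
n=46: ⌊(47·459)/757⌋ − ⌊(46·459)/757⌋ = ⌊21573/757⌋ − ⌊21114/757⌋ = 28 − 27 = 1
n=47: ⌊(48·459)/757⌋ − ⌊(47·459)/757⌋ = ⌊22032/757⌋ − ⌊21573/757⌋ = 29 − 28 = 1
n=48: ⌊(49·459)/757⌋ − ⌊(48·459)/757⌋ = ⌊22491/757⌋ − ⌊22032/757⌋ = 29 − 29 = 0
n=49: ⌊(50·459)/757⌋ − ⌊(49·459)/757⌋ = ⌊22950/757⌋ − ⌊22491/757⌋ = 30 − 29 = 1
n=50: ⌊(51·459)/757⌋ − ⌊(50·459)/757⌋ = ⌊23409/757⌋ − ⌊22950/757⌋ = 30 − 30 = 0
n=51: ⌊(52·459)/757⌋ − ⌊(51·459)/757⌋ = ⌊23868/757⌋ − ⌊23409/757⌋ = 31 − 30 = 1
n=52: ⌊(53·459)/757⌋ − ⌊(52·459)/757⌋ = ⌊24327/757⌋ − ⌊23868/757⌋ = 32 − 31 = 1
n=53: ⌊(54·459)/757⌋ − ⌊(53·459)/757⌋ = ⌊24786/757⌋ − ⌊24327/757⌋ = 32 − 32 = 0
n=54: ⌊(55·459)/757⌋ − ⌊(54·459)/757⌋ = ⌊25245/757⌋ − ⌊24786/757⌋ = 33 − 32 = 1
n=55: ⌊(56·459)/757⌋ − ⌊(55·459)/757⌋ = ⌊25704/757⌋ − ⌊25245/757⌋ = 33 − 33 = 0
n=56: ⌊(57·459)/757⌋ − ⌊(56·459)/757⌋ = ⌊26163/757⌋ − ⌊25704/757⌋ = 34 − 33 = 1
n=57: ⌊(58·459)/757⌋ − ⌊(57·459)/757⌋ = ⌊26622/757⌋ − ⌊26163/757⌋ = 35 − 34 = 1
n=58: ⌊(59·459)/757⌋ − ⌊(58·459)/757⌋ = ⌊27081/757⌋ − ⌊26622/757⌋ = 35 − 35 = 0
n=59: ⌊(60·459)/757⌋ − ⌊(59·459)/757⌋ = ⌊27540/757⌋ − ⌊27081/757⌋ = 36 − 35 = 1
n=60: ⌊(61·459)/757⌋ − ⌊(60·459)/757⌋ = ⌊27999/757⌋ − ⌊27540/757⌋ = 36 − 36 = 0
n=61: ⌊(62·459)/757⌋ − ⌊(61·459)/757⌋ = ⌊28458/757⌋ − ⌊27999/757⌋ = 37 − 36 = 1
n=62: ⌊(63·459)/757⌋ − ⌊(62·459)/757⌋ = ⌊28917/757⌋ − ⌊28458/757⌋ = 38 − 37 = 1
n=63: ⌊(64·459)/757⌋ − ⌊(63·459)/757⌋ = ⌊29376/757⌋ − ⌊28917/757⌋ = 38 − 38 = 0
n=64: ⌊(65·459)/757⌋ − ⌊(64·459)/757⌋ = ⌊29835/757⌋ − ⌊29376/757⌋ = 39 − 38 = 1
n=65: ⌊(66·459)/757⌋ − ⌊(65·459)/757⌋ = ⌊30294/757⌋ − ⌊29835/757⌋ = 40 − 39 = 1
n=66: ⌊(67·459)/757⌋ − ⌊(66·459)/757⌋ = ⌊30753/757⌋ − ⌊30294/757⌋ = 40 − 40 = 0
n=67: ⌊(68·459)/757⌋ − ⌊(67·459)/757⌋ = ⌊31212/757⌋ − ⌊30753/757⌋ = 41 − 40 = 1
n=68: ⌊(69·459)/757⌋ − ⌊(68·459)/757⌋ = ⌊31671/757⌋ − ⌊31212/757⌋ = 41 − 41 = 0
n=69: ⌊(70·459)/757⌋ − ⌊(69·459)/757⌋ = ⌊32130/757⌋ − ⌊31671/757⌋ = 42 − 41 = 1
n=70: ⌊(71·459)/757⌋ − ⌊(70·459)/757⌋ = ⌊32589/757⌋ − ⌊32130/757⌋ = 43 − 42 = 1
n=71: ⌊(72·459)/757⌋ − ⌊(71·459)/757⌋ = ⌊33048/757⌋ − ⌊32589/757⌋ = 43 − 43 = 0
n=72: ⌊(73·459)/757⌋ − ⌊(72·459)/757⌋ = ⌊33507/757⌋ − ⌊33048/757⌋ = 44 − 43 = 1
n=73: ⌊(74·459)/757⌋ − ⌊(73·459)/757⌋ = ⌊33966/757⌋ − ⌊33507/757⌋ = 44 − 44 = 0
n=74: ⌊(75·459)/757⌋ − ⌊(74·459)/757⌋ = ⌊34425/757⌋ − ⌊33966/757⌋ = 45 − 44 = 1
n=75: ⌊(76·459)/757⌋ − ⌊(75·459)/757⌋ = ⌊34884/757⌋ − ⌊34425/757⌋ = 46 − 45 = 1
n=76: ⌊(77·459)/757⌋ − ⌊(76·459)/757⌋ = ⌊35343/757⌋ − ⌊34884/757⌋ = 46 − 46 = 0
n=77: ⌊(78·459)/757⌋ − ⌊(77·459)/757⌋ = ⌊35802/757⌋ − ⌊35343/757⌋ = 47 − 46 = 1
n=78: ⌊(79·459)/757⌋ − ⌊(78·459)/757⌋ = ⌊36261/757⌋ − ⌊35802/757⌋ = 47 − 47 = 0
n=79: ⌊(80·459)/757⌋ − ⌊(79·459)/757⌋ = ⌊36720/757⌋ − ⌊36261/757⌋ = 48 − 47 = 1
n=80: ⌊(81·459)/757⌋ − ⌊(80·459)/757⌋ = ⌊37179/757⌋ − ⌊36720/757⌋ = 49 − 48 = 1
n=81: ⌊(82·459)/757⌋ − ⌊(81·459)/757⌋ = ⌊37638/757⌋ − ⌊37179/757⌋ = 49 − 49 = 0
n=82: ⌊(83·459)/757⌋ − ⌊(82·459)/757⌋ = ⌊38097/757⌋ − ⌊37638/757⌋ = 50 − 49 = 1
n=83: ⌊(84·459)/757⌋ − ⌊(83·459)/757⌋ = ⌊38556/757⌋ − ⌊38097/757⌋ = 50 − 50 = 0
n=84: ⌊(85·459)/757⌋ − ⌊(84·459)/757⌋ = ⌊39015/757⌋ − ⌊38556/757⌋ = 51 − 50 = 1
n=85: ⌊(86·459)/757⌋ − ⌊(85·459)/757⌋ = ⌊39474/757⌋ − ⌊39015/757⌋ = 52 − 51 = 1
n=86: ⌊(87·459)/757⌋ − ⌊(86·459)/757⌋ = ⌊39933/757⌋ − ⌊39474/757⌋ = 52 − 52 = 0
n=87: ⌊(88·459)/757⌋ − ⌊(87·459)/757⌋ = ⌊40392/757⌋ − ⌊39933/757⌋ = 53 − 52 = 1
n=88: ⌊(89·459)/757⌋ − ⌊(88·459)/757⌋ = ⌊40851/757⌋ − ⌊40392/757⌋ = 53 − 53 = 0
n=89: ⌊(90·459)/757⌋ − ⌊(89·459)/757⌋ = ⌊41310/757⌋ − ⌊40851/757⌋ = 54 − 53 = 1

010110101101011010110101101011011010110101101011010110101101011011010110101101011010110101


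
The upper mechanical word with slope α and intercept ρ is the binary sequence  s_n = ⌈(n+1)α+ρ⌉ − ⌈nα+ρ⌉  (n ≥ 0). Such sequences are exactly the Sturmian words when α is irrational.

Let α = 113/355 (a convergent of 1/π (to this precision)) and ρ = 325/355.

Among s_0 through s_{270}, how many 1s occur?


87

#1s = Σ_{n=0}^{270} s_n = Σ_{n=0}^{270} (⌈(n+1)α+ρ⌉ − ⌈nα+ρ⌉)
the sum telescopes: every ⌈nα+ρ⌉ with 0 < n < 271 appears once with + and once with −, leaving ⌈271α+ρ⌉ − ⌈0·α+ρ⌉
271α + ρ = (271·113 + 325) / 355 = 30948/355
ρ = 325/355
⌈30948/355⌉ = 88,  ⌈325/355⌉ = 1
#1s = 88 − 1 = 87


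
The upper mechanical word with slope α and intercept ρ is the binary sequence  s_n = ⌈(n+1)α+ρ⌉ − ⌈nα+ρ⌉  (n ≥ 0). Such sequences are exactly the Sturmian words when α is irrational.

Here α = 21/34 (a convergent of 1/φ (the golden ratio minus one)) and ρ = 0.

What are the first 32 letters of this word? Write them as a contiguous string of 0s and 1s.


11011010110110101101011011010110

n=0: ⌈(1·21)/34⌉ − ⌈(0·21)/34⌉ = ⌈21/34⌉ − ⌈0/34⌉ = 1 − 0 = 1
n=1: ⌈(2·21)/34⌉ − ⌈(1·21)/34⌉ = ⌈42/34⌉ − ⌈21/34⌉ = 2 − 1 = 1
n=2: ⌈(3·21)/34⌉ − ⌈(2·21)/34⌉ = ⌈63/34⌉ − ⌈42/34⌉ = 2 − 2 = 0
n=3: ⌈(4·21)/34⌉ − ⌈(3·21)/34⌉ = ⌈84/34⌉ − ⌈63/34⌉ = 3 − 2 = 1
n=4: ⌈(5·21)/34⌉ − ⌈(4·21)/34⌉ = ⌈105/34⌉ − ⌈84/34⌉ = 4 − 3 = 1
n=5: ⌈(6·21)/34⌉ − ⌈(5·21)/34⌉ = ⌈126/34⌉ − ⌈105/34⌉ = 4 − 4 = 0
n=6: ⌈(7·21)/34⌉ − ⌈(6·21)/34⌉ = ⌈147/34⌉ − ⌈126/34⌉ = 5 − 4 = 1
n=7: ⌈(8·21)/34⌉ − ⌈(7·21)/34⌉ = ⌈168/34⌉ − ⌈147/34⌉ = 5 − 5 = 0
n=8: ⌈(9·21)/34⌉ − ⌈(8·21)/34⌉ = ⌈189/34⌉ − ⌈168/34⌉ = 6 − 5 = 1
n=9: ⌈(10·21)/34⌉ − ⌈(9·21)/34⌉ = ⌈210/34⌉ − ⌈189/34⌉ = 7 − 6 = 1
n=10: ⌈(11·21)/34⌉ − ⌈(10·21)/34⌉ = ⌈231/34⌉ − ⌈210/34⌉ = 7 − 7 = 0
n=11: ⌈(12·21)/34⌉ − ⌈(11·21)/34⌉ = ⌈252/34⌉ − ⌈231/34⌉ = 8 − 7 = 1
n=12: ⌈(13·21)/34⌉ − ⌈(12·21)/34⌉ = ⌈273/34⌉ − ⌈252/34⌉ = 9 − 8 = 1
n=13: ⌈(14·21)/34⌉ − ⌈(13·21)/34⌉ = ⌈294/34⌉ − ⌈273/34⌉ = 9 − 9 = 0
n=14: ⌈(15·21)/34⌉ − ⌈(14·21)/34⌉ = ⌈315/34⌉ − ⌈294/34⌉ = 10 − 9 = 1
n=15: ⌈(16·21)/34⌉ − ⌈(15·21)/34⌉ = ⌈336/34⌉ − ⌈315/34⌉ = 10 − 10 = 0
n=16: ⌈(17·21)/34⌉ − ⌈(16·21)/34⌉ = ⌈357/34⌉ − ⌈336/34⌉ = 11 − 10 = 1
n=17: ⌈(18·21)/34⌉ − ⌈(17·21)/34⌉ = ⌈378/34⌉ − ⌈357/34⌉ = 12 − 11 = 1
n=18: ⌈(19·21)/34⌉ − ⌈(18·21)/34⌉ = ⌈399/34⌉ − ⌈378/34⌉ = 12 − 12 = 0
n=19: ⌈(20·21)/34⌉ − ⌈(19·21)/34⌉ = ⌈420/34⌉ − ⌈399/34⌉ = 13 − 12 = 1
n=20: ⌈(21·21)/34⌉ − ⌈(20·21)/34⌉ = ⌈441/34⌉ − ⌈420/34⌉ = 13 − 13 = 0
n=21: ⌈(22·21)/34⌉ − ⌈(21·21)/34⌉ = ⌈462/34⌉ − ⌈441/34⌉ = 14 − 13 = 1
n=22: ⌈(23·21)/34⌉ − ⌈(22·21)/34⌉ = ⌈483/34⌉ − ⌈462/34⌉ = 15 − 14 = 1
n=23: ⌈(24·21)/34⌉ − ⌈(23·21)/34⌉ = ⌈504/34⌉ − ⌈483/34⌉ = 15 − 15 = 0
n=24: ⌈(25·21)/34⌉ − ⌈(24·21)/34⌉ = ⌈525/34⌉ − ⌈504/34⌉ = 16 − 15 = 1
n=25: ⌈(26·21)/34⌉ − ⌈(25·21)/34⌉ = ⌈546/34⌉ − ⌈525/34⌉ = 17 − 16 = 1
n=26: ⌈(27·21)/34⌉ − ⌈(26·21)/34⌉ = ⌈567/34⌉ − ⌈546/34⌉ = 17 − 17 = 0
n=27: ⌈(28·21)/34⌉ − ⌈(27·21)/34⌉ = ⌈588/34⌉ − ⌈567/34⌉ = 18 − 17 = 1
n=28: ⌈(29·21)/34⌉ − ⌈(28·21)/34⌉ = ⌈609/34⌉ − ⌈588/34⌉ = 18 − 18 = 0
n=29: ⌈(30·21)/34⌉ − ⌈(29·21)/34⌉ = ⌈630/34⌉ − ⌈609/34⌉ = 19 − 18 = 1
n=30: ⌈(31·21)/34⌉ − ⌈(30·21)/34⌉ = ⌈651/34⌉ − ⌈630/34⌉ = 20 − 19 = 1
n=31: ⌈(32·21)/34⌉ − ⌈(31·21)/34⌉ = ⌈672/34⌉ − ⌈651/34⌉ = 20 − 20 = 0


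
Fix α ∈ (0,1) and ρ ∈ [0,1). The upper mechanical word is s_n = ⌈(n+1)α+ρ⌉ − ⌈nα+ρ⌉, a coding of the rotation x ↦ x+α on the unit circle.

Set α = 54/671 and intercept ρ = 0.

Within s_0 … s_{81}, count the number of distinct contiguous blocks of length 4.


t_n = ⌈(n·54)/671⌉ for n = 0 … 82:
  n=0…9: ⌈0/671⌉=0 ⌈54/671⌉=1 ⌈108/671⌉=1 ⌈162/671⌉=1 ⌈216/671⌉=1 ⌈270/671⌉=1 ⌈324/671⌉=1 ⌈378/671⌉=1 ⌈432/671⌉=1 ⌈486/671⌉=1
  n=10…19: ⌈540/671⌉=1 ⌈594/671⌉=1 ⌈648/671⌉=1 ⌈702/671⌉=2 ⌈756/671⌉=2 ⌈810/671⌉=2 ⌈864/671⌉=2 ⌈918/671⌉=2 ⌈972/671⌉=2 ⌈1026/671⌉=2
  n=20…29: ⌈1080/671⌉=2 ⌈1134/671⌉=2 ⌈1188/671⌉=2 ⌈1242/671⌉=2 ⌈1296/671⌉=2 ⌈1350/671⌉=3 ⌈1404/671⌉=3 ⌈1458/671⌉=3 ⌈1512/671⌉=3 ⌈1566/671⌉=3
  n=30…39: ⌈1620/671⌉=3 ⌈1674/671⌉=3 ⌈1728/671⌉=3 ⌈1782/671⌉=3 ⌈1836/671⌉=3 ⌈1890/671⌉=3 ⌈1944/671⌉=3 ⌈1998/671⌉=3 ⌈2052/671⌉=4 ⌈2106/671⌉=4
  n=40…49: ⌈2160/671⌉=4 ⌈2214/671⌉=4 ⌈2268/671⌉=4 ⌈2322/671⌉=4 ⌈2376/671⌉=4 ⌈2430/671⌉=4 ⌈2484/671⌉=4 ⌈2538/671⌉=4 ⌈2592/671⌉=4 ⌈2646/671⌉=4
  n=50…59: ⌈2700/671⌉=5 ⌈2754/671⌉=5 ⌈2808/671⌉=5 ⌈2862/671⌉=5 ⌈2916/671⌉=5 ⌈2970/671⌉=5 ⌈3024/671⌉=5 ⌈3078/671⌉=5 ⌈3132/671⌉=5 ⌈3186/671⌉=5
  n=60…69: ⌈3240/671⌉=5 ⌈3294/671⌉=5 ⌈3348/671⌉=5 ⌈3402/671⌉=6 ⌈3456/671⌉=6 ⌈3510/671⌉=6 ⌈3564/671⌉=6 ⌈3618/671⌉=6 ⌈3672/671⌉=6 ⌈3726/671⌉=6
  n=70…79: ⌈3780/671⌉=6 ⌈3834/671⌉=6 ⌈3888/671⌉=6 ⌈3942/671⌉=6 ⌈3996/671⌉=6 ⌈4050/671⌉=7 ⌈4104/671⌉=7 ⌈4158/671⌉=7 ⌈4212/671⌉=7 ⌈4266/671⌉=7
  n=80…82: ⌈4320/671⌉=7 ⌈4374/671⌉=7 ⌈4428/671⌉=7
s_n = t_(n+1) − t_n for n = 0 … 81 gives
prefix = 1000000000001000000000001000000000000100000000000100000000000010000000000010000000
slide a length-4 window over [0..3] … [78..81] (79 windows); first occurrence of each distinct factor:
  [  0..  3] 1000
  [  1..  4] 0000
  [  9.. 12] 0001
  [ 10.. 13] 0010
  [ 11.. 14] 0100
  (the other 74 windows repeat one of these)
distinct factors: {0000, 0001, 0010, 0100, 1000}
count = 5  (Sturmian bound for length 4 is 5)

5


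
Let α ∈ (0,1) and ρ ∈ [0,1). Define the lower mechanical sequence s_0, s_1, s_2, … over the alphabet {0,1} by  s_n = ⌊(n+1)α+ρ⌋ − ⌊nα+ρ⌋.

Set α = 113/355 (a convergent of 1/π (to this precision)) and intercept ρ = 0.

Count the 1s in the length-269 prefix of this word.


#1s = Σ_{n=0}^{268} s_n = Σ_{n=0}^{268} (⌊(n+1)α+ρ⌋ − ⌊nα+ρ⌋)
the sum telescopes: every ⌊nα+ρ⌋ with 0 < n < 269 appears once with + and once with −, leaving ⌊269α+ρ⌋ − ⌊0·α+ρ⌋
269α + ρ = (269·113) / 355 = 30397/355
ρ = 0/355
⌊30397/355⌋ = 85,  ⌊0/355⌋ = 0
#1s = 85 − 0 = 85

85


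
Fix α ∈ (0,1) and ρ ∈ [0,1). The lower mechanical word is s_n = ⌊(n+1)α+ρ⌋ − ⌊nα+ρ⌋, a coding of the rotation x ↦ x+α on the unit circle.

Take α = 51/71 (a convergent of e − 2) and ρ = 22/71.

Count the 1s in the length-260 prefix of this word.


187

#1s = Σ_{n=0}^{259} s_n = Σ_{n=0}^{259} (⌊(n+1)α+ρ⌋ − ⌊nα+ρ⌋)
the sum telescopes: every ⌊nα+ρ⌋ with 0 < n < 260 appears once with + and once with −, leaving ⌊260α+ρ⌋ − ⌊0·α+ρ⌋
260α + ρ = (260·51 + 22) / 71 = 13282/71
ρ = 22/71
⌊13282/71⌋ = 187,  ⌊22/71⌋ = 0
#1s = 187 − 0 = 187


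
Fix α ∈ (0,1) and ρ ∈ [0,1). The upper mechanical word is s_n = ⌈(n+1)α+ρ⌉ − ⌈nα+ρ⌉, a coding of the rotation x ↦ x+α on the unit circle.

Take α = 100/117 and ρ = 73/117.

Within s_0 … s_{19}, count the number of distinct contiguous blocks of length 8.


t_n = ⌈(n·100+73)/117⌉ for n = 0 … 20:
  n=0…9: ⌈73/117⌉=1 ⌈173/117⌉=2 ⌈273/117⌉=3 ⌈373/117⌉=4 ⌈473/117⌉=5 ⌈573/117⌉=5 ⌈673/117⌉=6 ⌈773/117⌉=7 ⌈873/117⌉=8 ⌈973/117⌉=9
  n=10…19: ⌈1073/117⌉=10 ⌈1173/117⌉=11 ⌈1273/117⌉=11 ⌈1373/117⌉=12 ⌈1473/117⌉=13 ⌈1573/117⌉=14 ⌈1673/117⌉=15 ⌈1773/117⌉=16 ⌈1873/117⌉=17 ⌈1973/117⌉=17
  n=20: ⌈2073/117⌉=18
s_n = t_(n+1) − t_n for n = 0 … 19 gives
prefix = 11110111111011111101
slide a length-8 window over [0..7] … [12..19] (13 windows); first occurrence of each distinct factor:
  [  0..  7] 11110111
  [  1..  8] 11101111
  [  2..  9] 11011111
  [  3.. 10] 10111111
  [  4.. 11] 01111110
  [  5.. 12] 11111101
  [  6.. 13] 11111011
  (the other 6 windows repeat one of these)
distinct factors: {01111110, 10111111, 11011111, 11101111, 11110111, 11111011, 11111101}
count = 7  (Sturmian bound for length 8 is 9)

7


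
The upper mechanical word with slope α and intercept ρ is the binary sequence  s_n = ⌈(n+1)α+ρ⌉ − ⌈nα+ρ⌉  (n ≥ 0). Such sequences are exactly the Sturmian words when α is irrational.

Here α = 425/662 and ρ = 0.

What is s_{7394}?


1

(n+1)α + ρ = (7395·425) / 662 = 3142875/662
nα + ρ     = (7394·425) / 662 = 3142450/662
⌈3142875/662⌉ = 4748,  ⌈3142450/662⌉ = 4747
s_{7394} = 4748 − 4747 = 1


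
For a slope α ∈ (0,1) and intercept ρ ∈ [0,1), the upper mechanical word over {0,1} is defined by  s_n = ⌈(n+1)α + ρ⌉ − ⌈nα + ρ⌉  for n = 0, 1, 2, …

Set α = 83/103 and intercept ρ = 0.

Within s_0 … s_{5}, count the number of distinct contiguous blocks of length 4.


t_n = ⌈(n·83)/103⌉ for n = 0 … 6:
  n=0…6: ⌈0/103⌉=0 ⌈83/103⌉=1 ⌈166/103⌉=2 ⌈249/103⌉=3 ⌈332/103⌉=4 ⌈415/103⌉=5 ⌈498/103⌉=5
s_n = t_(n+1) − t_n for n = 0 … 5 gives
prefix = 111110
slide a length-4 window over [0..3] … [2..5] (3 windows); first occurrence of each distinct factor:
  [  0..  3] 1111
  [  2..  5] 1110
  (the other 1 window repeats one of these)
distinct factors: {1110, 1111}
count = 2  (Sturmian bound for length 4 is 5)

2


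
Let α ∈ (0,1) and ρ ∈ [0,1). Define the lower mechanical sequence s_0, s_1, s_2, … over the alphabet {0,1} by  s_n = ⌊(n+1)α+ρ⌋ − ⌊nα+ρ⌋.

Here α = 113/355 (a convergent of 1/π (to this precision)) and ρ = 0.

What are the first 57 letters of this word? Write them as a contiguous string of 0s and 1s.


n=0: ⌊(1·113)/355⌋ − ⌊(0·113)/355⌋ = ⌊113/355⌋ − ⌊0/355⌋ = 0 − 0 = 0
n=1: ⌊(2·113)/355⌋ − ⌊(1·113)/355⌋ = ⌊226/355⌋ − ⌊113/355⌋ = 0 − 0 = 0
n=2: ⌊(3·113)/355⌋ − ⌊(2·113)/355⌋ = ⌊339/355⌋ − ⌊226/355⌋ = 0 − 0 = 0
n=3: ⌊(4·113)/355⌋ − ⌊(3·113)/355⌋ = ⌊452/355⌋ − ⌊339/355⌋ = 1 − 0 = 1
n=4: ⌊(5·113)/355⌋ − ⌊(4·113)/355⌋ = ⌊565/355⌋ − ⌊452/355⌋ = 1 − 1 = 0
n=5: ⌊(6·113)/355⌋ − ⌊(5·113)/355⌋ = ⌊678/355⌋ − ⌊565/355⌋ = 1 − 1 = 0
n=6: ⌊(7·113)/355⌋ − ⌊(6·113)/355⌋ = ⌊791/355⌋ − ⌊678/355⌋ = 2 − 1 = 1
n=7: ⌊(8·113)/355⌋ − ⌊(7·113)/355⌋ = ⌊904/355⌋ − ⌊791/355⌋ = 2 − 2 = 0
n=8: ⌊(9·113)/355⌋ − ⌊(8·113)/355⌋ = ⌊1017/355⌋ − ⌊904/355⌋ = 2 − 2 = 0
n=9: ⌊(10·113)/355⌋ − ⌊(9·113)/355⌋ = ⌊1130/355⌋ − ⌊1017/355⌋ = 3 − 2 = 1
n=10: ⌊(11·113)/355⌋ − ⌊(10·113)/355⌋ = ⌊1243/355⌋ − ⌊1130/355⌋ = 3 − 3 = 0
n=11: ⌊(12·113)/355⌋ − ⌊(11·113)/355⌋ = ⌊1356/355⌋ − ⌊1243/355⌋ = 3 − 3 = 0
n=12: ⌊(13·113)/355⌋ − ⌊(12·113)/355⌋ = ⌊1469/355⌋ − ⌊1356/355⌋ = 4 − 3 = 1
n=13: ⌊(14·113)/355⌋ − ⌊(13·113)/355⌋ = ⌊1582/355⌋ − ⌊1469/355⌋ = 4 − 4 = 0
n=14: ⌊(15·113)/355⌋ − ⌊(14·113)/355⌋ = ⌊1695/355⌋ − ⌊1582/355⌋ = 4 − 4 = 0
n=15: ⌊(16·113)/355⌋ − ⌊(15·113)/355⌋ = ⌊1808/355⌋ − ⌊1695/355⌋ = 5 − 4 = 1
n=16: ⌊(17·113)/355⌋ − ⌊(16·113)/355⌋ = ⌊1921/355⌋ − ⌊1808/355⌋ = 5 − 5 = 0
n=17: ⌊(18·113)/355⌋ − ⌊(17·113)/355⌋ = ⌊2034/355⌋ − ⌊1921/355⌋ = 5 − 5 = 0
n=18: ⌊(19·113)/355⌋ − ⌊(18·113)/355⌋ = ⌊2147/355⌋ − ⌊2034/355⌋ = 6 − 5 = 1
n=19: ⌊(20·113)/355⌋ − ⌊(19·113)/355⌋ = ⌊2260/355⌋ − ⌊2147/355⌋ = 6 − 6 = 0
n=20: ⌊(21·113)/355⌋ − ⌊(20·113)/355⌋ = ⌊2373/355⌋ − ⌊2260/355⌋ = 6 − 6 = 0
n=21: ⌊(22·113)/355⌋ − ⌊(21·113)/355⌋ = ⌊2486/355⌋ − ⌊2373/355⌋ = 7 − 6 = 1
n=22: ⌊(23·113)/355⌋ − ⌊(22·113)/355⌋ = ⌊2599/355⌋ − ⌊2486/355⌋ = 7 − 7 = 0
n=23: ⌊(24·113)/355⌋ − ⌊(23·113)/355⌋ = ⌊2712/355⌋ − ⌊2599/355⌋ = 7 − 7 = 0
n=24: ⌊(25·113)/355⌋ − ⌊(24·113)/355⌋ = ⌊2825/355⌋ − ⌊2712/355⌋ = 7 − 7 = 0
n=25: ⌊(26·113)/355⌋ − ⌊(25·113)/355⌋ = ⌊2938/355⌋ − ⌊2825/355⌋ = 8 − 7 = 1
n=26: ⌊(27·113)/355⌋ − ⌊(26·113)/355⌋ = ⌊3051/355⌋ − ⌊2938/355⌋ = 8 − 8 = 0
n=27: ⌊(28·113)/355⌋ − ⌊(27·113)/355⌋ = ⌊3164/355⌋ − ⌊3051/355⌋ = 8 − 8 = 0
n=28: ⌊(29·113)/355⌋ − ⌊(28·113)/355⌋ = ⌊3277/355⌋ − ⌊3164/355⌋ = 9 − 8 = 1
n=29: ⌊(30·113)/355⌋ − ⌊(29·113)/355⌋ = ⌊3390/355⌋ − ⌊3277/355⌋ = 9 − 9 = 0
n=30: ⌊(31·113)/355⌋ − ⌊(30·113)/355⌋ = ⌊3503/355⌋ − ⌊3390/355⌋ = 9 − 9 = 0
n=31: ⌊(32·113)/355⌋ − ⌊(31·113)/355⌋ = ⌊3616/355⌋ − ⌊3503/355⌋ = 10 − 9 = 1
n=32: ⌊(33·113)/355⌋ − ⌊(32·113)/355⌋ = ⌊3729/355⌋ − ⌊3616/355⌋ = 10 − 10 = 0
n=33: ⌊(34·113)/355⌋ − ⌊(33·113)/355⌋ = ⌊3842/355⌋ − ⌊3729/355⌋ = 10 − 10 = 0
n=34: ⌊(35·113)/355⌋ − ⌊(34·113)/355⌋ = ⌊3955/355⌋ − ⌊3842/355⌋ = 11 − 10 = 1
n=35: ⌊(36·113)/355⌋ − ⌊(35·113)/355⌋ = ⌊4068/355⌋ − ⌊3955/355⌋ = 11 − 11 = 0
n=36: ⌊(37·113)/355⌋ − ⌊(36·113)/355⌋ = ⌊4181/355⌋ − ⌊4068/355⌋ = 11 − 11 = 0
n=37: ⌊(38·113)/355⌋ − ⌊(37·113)/355⌋ = ⌊4294/355⌋ − ⌊4181/355⌋ = 12 − 11 = 1
n=38: ⌊(39·113)/355⌋ − ⌊(38·113)/355⌋ = ⌊4407/355⌋ − ⌊4294/355⌋ = 12 − 12 = 0
n=39: ⌊(40·113)/355⌋ − ⌊(39·113)/355⌋ = ⌊4520/355⌋ − ⌊4407/355⌋ = 12 − 12 = 0
n=40: ⌊(41·113)/355⌋ − ⌊(40·113)/355⌋ = ⌊4633/355⌋ − ⌊4520/355⌋ = 13 − 12 = 1
n=41: ⌊(42·113)/355⌋ − ⌊(41·113)/355⌋ = ⌊4746/355⌋ − ⌊4633/355⌋ = 13 − 13 = 0
n=42: ⌊(43·113)/355⌋ − ⌊(42·113)/355⌋ = ⌊4859/355⌋ − ⌊4746/355⌋ = 13 − 13 = 0
n=43: ⌊(44·113)/355⌋ − ⌊(43·113)/355⌋ = ⌊4972/355⌋ − ⌊4859/355⌋ = 14 − 13 = 1
n=44: ⌊(45·113)/355⌋ − ⌊(44·113)/355⌋ = ⌊5085/355⌋ − ⌊4972/355⌋ = 14 − 14 = 0
n=45: ⌊(46·113)/355⌋ − ⌊(45·113)/355⌋ = ⌊5198/355⌋ − ⌊5085/355⌋ = 14 − 14 = 0
n=46: ⌊(47·113)/355⌋ − ⌊(46·113)/355⌋ = ⌊5311/355⌋ − ⌊5198/355⌋ = 14 − 14 = 0
n=47: ⌊(48·113)/355⌋ − ⌊(47·113)/355⌋ = ⌊5424/355⌋ − ⌊5311/355⌋ = 15 − 14 = 1
n=48: ⌊(49·113)/355⌋ − ⌊(48·113)/355⌋ = ⌊5537/355⌋ − ⌊5424/355⌋ = 15 − 15 = 0
n=49: ⌊(50·113)/355⌋ − ⌊(49·113)/355⌋ = ⌊5650/355⌋ − ⌊5537/355⌋ = 15 − 15 = 0
n=50: ⌊(51·113)/355⌋ − ⌊(50·113)/355⌋ = ⌊5763/355⌋ − ⌊5650/355⌋ = 16 − 15 = 1
n=51: ⌊(52·113)/355⌋ − ⌊(51·113)/355⌋ = ⌊5876/355⌋ − ⌊5763/355⌋ = 16 − 16 = 0
n=52: ⌊(53·113)/355⌋ − ⌊(52·113)/355⌋ = ⌊5989/355⌋ − ⌊5876/355⌋ = 16 − 16 = 0
n=53: ⌊(54·113)/355⌋ − ⌊(53·113)/355⌋ = ⌊6102/355⌋ − ⌊5989/355⌋ = 17 − 16 = 1
n=54: ⌊(55·113)/355⌋ − ⌊(54·113)/355⌋ = ⌊6215/355⌋ − ⌊6102/355⌋ = 17 − 17 = 0
n=55: ⌊(56·113)/355⌋ − ⌊(55·113)/355⌋ = ⌊6328/355⌋ − ⌊6215/355⌋ = 17 − 17 = 0
n=56: ⌊(57·113)/355⌋ − ⌊(56·113)/355⌋ = ⌊6441/355⌋ − ⌊6328/355⌋ = 18 − 17 = 1

000100100100100100100100010010010010010010010001001001001
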